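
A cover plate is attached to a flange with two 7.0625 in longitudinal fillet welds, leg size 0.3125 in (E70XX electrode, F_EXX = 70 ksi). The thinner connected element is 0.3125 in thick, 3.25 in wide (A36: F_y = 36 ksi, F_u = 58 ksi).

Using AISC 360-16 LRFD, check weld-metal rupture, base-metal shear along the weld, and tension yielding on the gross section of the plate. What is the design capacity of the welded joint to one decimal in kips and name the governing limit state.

Weld metal: throat = 0.707×0.3125 = 0.22094 in, L = 2×7.0625 = 14.125 in. φR_n = 0.75 × 0.6 × 70 × 0.22094 × 14.125 = 98.3 kips.
Base metal shear (0.3125 in plate): yield φR_n = 1.0×0.6×36×0.3125×14.125 = 95.3 kips; rupture φR_n = 0.75×0.6×58×0.3125×14.125 = 115.2 kips; take 95.3 kips (yield).
Tension yield (gross): A_g = 3.25×0.3125 = 1.0156 in². φR_n = 0.90 × 36 × 1.0156 = 32.9 kips.
Governing: min(98.3, 95.3, 32.9) = 32.9 kips → gross-section yield.

32.9 kips (gross-section yield governs)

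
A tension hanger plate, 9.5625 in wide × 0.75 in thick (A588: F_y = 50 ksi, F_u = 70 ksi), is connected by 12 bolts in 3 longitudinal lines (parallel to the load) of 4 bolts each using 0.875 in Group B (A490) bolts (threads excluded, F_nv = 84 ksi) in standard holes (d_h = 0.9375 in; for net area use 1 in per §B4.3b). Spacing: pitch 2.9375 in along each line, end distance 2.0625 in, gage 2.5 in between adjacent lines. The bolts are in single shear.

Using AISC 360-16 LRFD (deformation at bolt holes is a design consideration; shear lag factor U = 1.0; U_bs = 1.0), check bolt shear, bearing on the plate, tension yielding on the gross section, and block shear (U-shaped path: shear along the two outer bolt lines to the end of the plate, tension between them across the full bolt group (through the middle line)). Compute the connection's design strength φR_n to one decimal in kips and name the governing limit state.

322.7 kips (gross-section yield governs)

Bolt shear: A_b = π(0.875)²/4 = 0.60132 in². φR_n = 0.75 × 84 × 0.60132 × 12 × 1 = 454.6 kips.
Bearing (0.75 in plate, F_u = 70 ksi): end bolts L_c = 2.0625 − 0.9375/2 = 1.59375, R_n = min(1.2×1.59375×0.75×70, 2.4×0.875×0.75×70) = 100.41 kips/bolt; interior L_c = 2.9375 − 0.9375 = 2, R_n = 110.25 kips/bolt. φR_n = 0.75 × (3×100.41 + 9×110.25) = 970.1 kips.
Tension yield (gross): A_g = 9.5625×0.75 = 7.1719 in². φR_n = 0.90 × 50 × 7.1719 = 322.7 kips.
Block shear: shear path 2×[2.0625+3×2.9375] = 2×10.875 in, A_gv = 16.313, A_nv = 2×(10.875 − 3.5×1)×0.75 = 11.063 in²; tension across gage: (5 − 2×1)×0.75 = 2.25 in². R_n = min(0.6×70×11.063, 0.6×50×16.313) + 1.0×70×2.25 = min(464.65, 489.39) + 157.5 = 622.15 kips. φR_n = 0.75 × 622.15 = 466.6 kips.
Governing: min(454.6, 970.1, 322.7, 466.6) = 322.7 kips → gross-section yield.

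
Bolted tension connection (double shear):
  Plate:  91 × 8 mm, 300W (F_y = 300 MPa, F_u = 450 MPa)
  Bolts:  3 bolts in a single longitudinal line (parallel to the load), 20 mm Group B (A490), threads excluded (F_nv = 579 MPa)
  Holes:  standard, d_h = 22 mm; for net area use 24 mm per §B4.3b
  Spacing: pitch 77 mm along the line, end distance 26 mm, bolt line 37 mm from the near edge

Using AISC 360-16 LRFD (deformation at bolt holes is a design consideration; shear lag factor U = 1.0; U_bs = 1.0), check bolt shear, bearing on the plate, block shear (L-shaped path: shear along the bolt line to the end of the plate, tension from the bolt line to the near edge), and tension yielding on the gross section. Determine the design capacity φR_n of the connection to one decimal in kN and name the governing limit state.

196.6 kN (gross-section yield governs)

Bolt shear: A_b = π(20)²/4 = 314.16 mm². φR_n = 0.75 × 579 × 314.16 × 3 × 2 = 818.5 kN.
Bearing (8 mm plate, F_u = 450 MPa): end bolts L_c = 26 − 22/2 = 15, R_n = min(1.2×15×8×450, 2.4×20×8×450) = 64.8 kN/bolt; interior L_c = 77 − 22 = 55, R_n = 172.8 kN/bolt. φR_n = 0.75 × (1×64.8 + 2×172.8) = 307.8 kN.
Block shear: shear path 1×[26+2×77] = 1×180 mm, A_gv = 1440, A_nv = 1×(180 − 2.5×24)×8 = 960 mm²; tension to near edge: (37 − 0.5×24)×8 = 200 mm². R_n = min(0.6×450×960, 0.6×300×1440) + 1.0×450×200 = min(259.2, 259.2) + 90 = 349.2 kN. φR_n = 0.75 × 349.2 = 261.9 kN.
Tension yield (gross): A_g = 91×8 = 728 mm². φR_n = 0.90 × 300 × 728 = 196.6 kN.
Governing: min(818.5, 307.8, 261.9, 196.6) = 196.6 kN → gross-section yield.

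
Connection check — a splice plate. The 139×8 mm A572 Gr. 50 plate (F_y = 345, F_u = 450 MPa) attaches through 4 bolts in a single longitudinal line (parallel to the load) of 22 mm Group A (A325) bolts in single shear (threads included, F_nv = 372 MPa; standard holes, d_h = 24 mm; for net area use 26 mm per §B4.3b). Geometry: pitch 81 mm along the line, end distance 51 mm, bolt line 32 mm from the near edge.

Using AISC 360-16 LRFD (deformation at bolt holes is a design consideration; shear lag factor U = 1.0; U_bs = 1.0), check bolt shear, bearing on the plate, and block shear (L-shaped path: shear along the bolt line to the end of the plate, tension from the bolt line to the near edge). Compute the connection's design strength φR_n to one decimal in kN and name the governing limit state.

380.2 kN (block shear governs)

Bolt shear: A_b = π(22)²/4 = 380.13 mm². φR_n = 0.75 × 372 × 380.13 × 4 × 1 = 424.2 kN.
Bearing (8 mm plate, F_u = 450 MPa): end bolts L_c = 51 − 24/2 = 39, R_n = min(1.2×39×8×450, 2.4×22×8×450) = 168.48 kN/bolt; interior L_c = 81 − 24 = 57, R_n = 190.08 kN/bolt. φR_n = 0.75 × (1×168.48 + 3×190.08) = 554.0 kN.
Block shear: shear path 1×[51+3×81] = 1×294 mm, A_gv = 2352, A_nv = 1×(294 − 3.5×26)×8 = 1624 mm²; tension to near edge: (32 − 0.5×26)×8 = 152 mm². R_n = min(0.6×450×1624, 0.6×345×2352) + 1.0×450×152 = min(438.48, 486.86) + 68.4 = 506.88 kN. φR_n = 0.75 × 506.88 = 380.2 kN.
Governing: min(424.2, 554.0, 380.2) = 380.2 kN → block shear.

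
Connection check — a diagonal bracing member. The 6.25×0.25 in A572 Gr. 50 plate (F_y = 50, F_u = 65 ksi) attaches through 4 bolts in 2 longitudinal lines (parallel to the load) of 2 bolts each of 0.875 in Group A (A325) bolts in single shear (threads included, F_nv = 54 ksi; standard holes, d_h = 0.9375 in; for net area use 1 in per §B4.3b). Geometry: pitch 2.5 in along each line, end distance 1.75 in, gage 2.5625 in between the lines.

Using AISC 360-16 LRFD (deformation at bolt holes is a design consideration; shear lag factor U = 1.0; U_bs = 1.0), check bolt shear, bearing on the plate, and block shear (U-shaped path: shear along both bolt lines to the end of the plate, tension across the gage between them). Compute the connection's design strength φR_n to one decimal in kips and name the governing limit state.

Bolt shear: A_b = π(0.875)²/4 = 0.60132 in². φR_n = 0.75 × 54 × 0.60132 × 4 × 1 = 97.4 kips.
Bearing (0.25 in plate, F_u = 65 ksi): end bolts L_c = 1.75 − 0.9375/2 = 1.28125, R_n = min(1.2×1.28125×0.25×65, 2.4×0.875×0.25×65) = 24.984 kips/bolt; interior L_c = 2.5 − 0.9375 = 1.5625, R_n = 30.469 kips/bolt. φR_n = 0.75 × (2×24.984 + 2×30.469) = 83.2 kips.
Block shear: shear path 2×[1.75+1×2.5] = 2×4.25 in, A_gv = 2.125, A_nv = 2×(4.25 − 1.5×1)×0.25 = 1.375 in²; tension across gage: (2.5625 − 1×1)×0.25 = 0.39063 in². R_n = min(0.6×65×1.375, 0.6×50×2.125) + 1.0×65×0.39063 = min(53.625, 63.75) + 25.391 = 79.016 kips. φR_n = 0.75 × 79.016 = 59.3 kips.
Governing: min(97.4, 83.2, 59.3) = 59.3 kips → block shear.

59.3 kips (block shear governs)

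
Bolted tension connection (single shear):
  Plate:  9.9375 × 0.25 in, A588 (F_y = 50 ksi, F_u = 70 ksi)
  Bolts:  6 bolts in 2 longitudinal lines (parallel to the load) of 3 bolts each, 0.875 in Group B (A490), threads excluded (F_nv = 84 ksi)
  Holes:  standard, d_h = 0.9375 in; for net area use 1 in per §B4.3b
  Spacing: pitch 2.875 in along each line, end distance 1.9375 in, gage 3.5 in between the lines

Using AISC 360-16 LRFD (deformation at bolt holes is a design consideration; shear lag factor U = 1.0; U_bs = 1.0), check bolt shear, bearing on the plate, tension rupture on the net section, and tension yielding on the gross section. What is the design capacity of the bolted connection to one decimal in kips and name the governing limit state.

Bolt shear: A_b = π(0.875)²/4 = 0.60132 in². φR_n = 0.75 × 84 × 0.60132 × 6 × 1 = 227.3 kips.
Bearing (0.25 in plate, F_u = 70 ksi): end bolts L_c = 1.9375 − 0.9375/2 = 1.46875, R_n = min(1.2×1.46875×0.25×70, 2.4×0.875×0.25×70) = 30.844 kips/bolt; interior L_c = 2.875 − 0.9375 = 1.9375, R_n = 36.75 kips/bolt. φR_n = 0.75 × (2×30.844 + 4×36.75) = 156.5 kips.
Tension rupture (net): A_n = (9.9375 − 2×1)×0.25 = 1.9844 in² (U = 1.0, A_e = A_n). φR_n = 0.75 × 70 × 1.9844 = 104.2 kips.
Tension yield (gross): A_g = 9.9375×0.25 = 2.4844 in². φR_n = 0.90 × 50 × 2.4844 = 111.8 kips.
Governing: min(227.3, 156.5, 104.2, 111.8) = 104.2 kips → net-section rupture.

104.2 kips (net-section rupture governs)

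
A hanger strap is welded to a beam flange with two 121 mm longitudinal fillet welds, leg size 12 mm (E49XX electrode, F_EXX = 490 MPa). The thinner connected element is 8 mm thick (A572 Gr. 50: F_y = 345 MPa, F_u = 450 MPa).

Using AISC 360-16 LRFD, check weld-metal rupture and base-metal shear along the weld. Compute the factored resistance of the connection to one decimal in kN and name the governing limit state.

392.0 kN (base-metal shear governs)

Weld metal: throat = 0.707×12 = 8.484 mm, L = 2×121 = 242 mm. φR_n = 0.75 × 0.6 × 490 × 8.484 × 242 = 452.7 kN.
Base metal shear (8 mm plate): yield φR_n = 1.0×0.6×345×8×242 = 400.8 kN; rupture φR_n = 0.75×0.6×450×8×242 = 392.0 kN; take 392.0 kN (rupture).
Governing: min(452.7, 392.0) = 392.0 kN → base-metal shear.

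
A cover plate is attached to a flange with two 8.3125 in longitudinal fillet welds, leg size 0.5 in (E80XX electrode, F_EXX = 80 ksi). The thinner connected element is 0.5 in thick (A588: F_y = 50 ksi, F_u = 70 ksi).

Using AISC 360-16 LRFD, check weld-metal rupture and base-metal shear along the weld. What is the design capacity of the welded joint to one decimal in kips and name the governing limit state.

Weld metal: throat = 0.707×0.5 = 0.3535 in, L = 2×8.3125 = 16.625 in. φR_n = 0.75 × 0.6 × 80 × 0.3535 × 16.625 = 211.6 kips.
Base metal shear (0.5 in plate): yield φR_n = 1.0×0.6×50×0.5×16.625 = 249.4 kips; rupture φR_n = 0.75×0.6×70×0.5×16.625 = 261.8 kips; take 249.4 kips (yield).
Governing: min(211.6, 249.4) = 211.6 kips → weld metal.

211.6 kips (weld metal governs)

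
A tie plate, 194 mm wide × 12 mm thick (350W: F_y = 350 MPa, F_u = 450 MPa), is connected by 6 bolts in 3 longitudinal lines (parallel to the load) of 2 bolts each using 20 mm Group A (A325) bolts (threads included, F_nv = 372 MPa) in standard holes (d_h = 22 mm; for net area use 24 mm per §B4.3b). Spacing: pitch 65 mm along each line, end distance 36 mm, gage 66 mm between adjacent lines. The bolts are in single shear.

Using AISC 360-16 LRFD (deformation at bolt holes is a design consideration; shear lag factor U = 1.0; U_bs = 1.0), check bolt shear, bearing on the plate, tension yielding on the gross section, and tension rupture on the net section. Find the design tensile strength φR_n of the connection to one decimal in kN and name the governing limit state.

Bolt shear: A_b = π(20)²/4 = 314.16 mm². φR_n = 0.75 × 372 × 314.16 × 6 × 1 = 525.9 kN.
Bearing (12 mm plate, F_u = 450 MPa): end bolts L_c = 36 − 22/2 = 25, R_n = min(1.2×25×12×450, 2.4×20×12×450) = 162 kN/bolt; interior L_c = 65 − 22 = 43, R_n = 259.2 kN/bolt. φR_n = 0.75 × (3×162 + 3×259.2) = 947.7 kN.
Tension yield (gross): A_g = 194×12 = 2328 mm². φR_n = 0.90 × 350 × 2328 = 733.3 kN.
Tension rupture (net): A_n = (194 − 3×24)×12 = 1464 mm² (U = 1.0, A_e = A_n). φR_n = 0.75 × 450 × 1464 = 494.1 kN.
Governing: min(525.9, 947.7, 733.3, 494.1) = 494.1 kN → net-section rupture.

494.1 kN (net-section rupture governs)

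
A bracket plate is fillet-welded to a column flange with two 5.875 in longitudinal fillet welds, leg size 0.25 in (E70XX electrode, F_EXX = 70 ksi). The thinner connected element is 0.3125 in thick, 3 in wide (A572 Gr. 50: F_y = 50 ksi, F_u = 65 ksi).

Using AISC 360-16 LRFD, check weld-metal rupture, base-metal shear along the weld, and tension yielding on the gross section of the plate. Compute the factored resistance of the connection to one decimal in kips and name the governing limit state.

Weld metal: throat = 0.707×0.25 = 0.17675 in, L = 2×5.875 = 11.75 in. φR_n = 0.75 × 0.6 × 70 × 0.17675 × 11.75 = 65.4 kips.
Base metal shear (0.3125 in plate): yield φR_n = 1.0×0.6×50×0.3125×11.75 = 110.2 kips; rupture φR_n = 0.75×0.6×65×0.3125×11.75 = 107.4 kips; take 107.4 kips (rupture).
Tension yield (gross): A_g = 3×0.3125 = 0.9375 in². φR_n = 0.90 × 50 × 0.9375 = 42.2 kips.
Governing: min(65.4, 107.4, 42.2) = 42.2 kips → gross-section yield.

42.2 kips (gross-section yield governs)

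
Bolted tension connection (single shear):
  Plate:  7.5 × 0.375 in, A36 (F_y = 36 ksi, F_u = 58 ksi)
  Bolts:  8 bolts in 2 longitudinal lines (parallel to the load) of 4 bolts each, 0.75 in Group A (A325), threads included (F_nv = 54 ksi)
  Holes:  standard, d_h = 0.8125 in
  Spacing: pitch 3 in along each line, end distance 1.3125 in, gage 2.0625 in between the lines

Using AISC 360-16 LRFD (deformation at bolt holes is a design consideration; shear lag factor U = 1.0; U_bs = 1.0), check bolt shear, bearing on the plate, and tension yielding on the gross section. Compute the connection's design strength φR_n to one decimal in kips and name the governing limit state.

Bolt shear: A_b = π(0.75)²/4 = 0.44179 in². φR_n = 0.75 × 54 × 0.44179 × 8 × 1 = 143.1 kips.
Bearing (0.375 in plate, F_u = 58 ksi): end bolts L_c = 1.3125 − 0.8125/2 = 0.90625, R_n = min(1.2×0.90625×0.375×58, 2.4×0.75×0.375×58) = 23.653 kips/bolt; interior L_c = 3 − 0.8125 = 2.1875, R_n = 39.15 kips/bolt. φR_n = 0.75 × (2×23.653 + 6×39.15) = 211.7 kips.
Tension yield (gross): A_g = 7.5×0.375 = 2.8125 in². φR_n = 0.90 × 36 × 2.8125 = 91.1 kips.
Governing: min(143.1, 211.7, 91.1) = 91.1 kips → gross-section yield.

91.1 kips (gross-section yield governs)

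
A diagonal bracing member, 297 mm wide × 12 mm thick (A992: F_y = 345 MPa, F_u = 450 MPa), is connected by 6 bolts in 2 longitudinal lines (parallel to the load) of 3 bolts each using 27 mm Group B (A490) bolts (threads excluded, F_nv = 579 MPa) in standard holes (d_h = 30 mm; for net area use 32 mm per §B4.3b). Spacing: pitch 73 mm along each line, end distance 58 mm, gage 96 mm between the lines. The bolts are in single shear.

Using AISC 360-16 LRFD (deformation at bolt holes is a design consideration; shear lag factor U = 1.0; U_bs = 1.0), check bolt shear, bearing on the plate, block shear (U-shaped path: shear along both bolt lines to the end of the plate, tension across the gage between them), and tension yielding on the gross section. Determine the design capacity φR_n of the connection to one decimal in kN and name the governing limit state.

861.8 kN (block shear governs)

Bolt shear: A_b = π(27)²/4 = 572.56 mm². φR_n = 0.75 × 579 × 572.56 × 6 × 1 = 1491.8 kN.
Bearing (12 mm plate, F_u = 450 MPa): end bolts L_c = 58 − 30/2 = 43, R_n = min(1.2×43×12×450, 2.4×27×12×450) = 278.64 kN/bolt; interior L_c = 73 − 30 = 43, R_n = 278.64 kN/bolt. φR_n = 0.75 × (2×278.64 + 4×278.64) = 1253.9 kN.
Block shear: shear path 2×[58+2×73] = 2×204 mm, A_gv = 4896, A_nv = 2×(204 − 2.5×32)×12 = 2976 mm²; tension across gage: (96 − 1×32)×12 = 768 mm². R_n = min(0.6×450×2976, 0.6×345×4896) + 1.0×450×768 = min(803.52, 1013.5) + 345.6 = 1149.1 kN. φR_n = 0.75 × 1149.1 = 861.8 kN.
Tension yield (gross): A_g = 297×12 = 3564 mm². φR_n = 0.90 × 345 × 3564 = 1106.6 kN.
Governing: min(1491.8, 1253.9, 861.8, 1106.6) = 861.8 kN → block shear.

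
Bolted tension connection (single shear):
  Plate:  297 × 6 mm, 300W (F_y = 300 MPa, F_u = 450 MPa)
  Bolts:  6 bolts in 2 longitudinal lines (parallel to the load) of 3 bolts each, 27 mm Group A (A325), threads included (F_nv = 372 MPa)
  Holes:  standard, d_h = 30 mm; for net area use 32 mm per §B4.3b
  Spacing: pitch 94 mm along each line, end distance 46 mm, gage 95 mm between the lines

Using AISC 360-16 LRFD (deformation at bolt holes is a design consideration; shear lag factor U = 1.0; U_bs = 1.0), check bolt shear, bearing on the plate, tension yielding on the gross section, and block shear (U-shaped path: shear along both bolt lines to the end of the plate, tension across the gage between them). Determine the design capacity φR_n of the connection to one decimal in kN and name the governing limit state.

Bolt shear: A_b = π(27)²/4 = 572.56 mm². φR_n = 0.75 × 372 × 572.56 × 6 × 1 = 958.5 kN.
Bearing (6 mm plate, F_u = 450 MPa): end bolts L_c = 46 − 30/2 = 31, R_n = min(1.2×31×6×450, 2.4×27×6×450) = 100.44 kN/bolt; interior L_c = 94 − 30 = 64, R_n = 174.96 kN/bolt. φR_n = 0.75 × (2×100.44 + 4×174.96) = 675.5 kN.
Tension yield (gross): A_g = 297×6 = 1782 mm². φR_n = 0.90 × 300 × 1782 = 481.1 kN.
Block shear: shear path 2×[46+2×94] = 2×234 mm, A_gv = 2808, A_nv = 2×(234 − 2.5×32)×6 = 1848 mm²; tension across gage: (95 − 1×32)×6 = 378 mm². R_n = min(0.6×450×1848, 0.6×300×2808) + 1.0×450×378 = min(498.96, 505.44) + 170.1 = 669.06 kN. φR_n = 0.75 × 669.06 = 501.8 kN.
Governing: min(958.5, 675.5, 481.1, 501.8) = 481.1 kN → gross-section yield.

481.1 kN (gross-section yield governs)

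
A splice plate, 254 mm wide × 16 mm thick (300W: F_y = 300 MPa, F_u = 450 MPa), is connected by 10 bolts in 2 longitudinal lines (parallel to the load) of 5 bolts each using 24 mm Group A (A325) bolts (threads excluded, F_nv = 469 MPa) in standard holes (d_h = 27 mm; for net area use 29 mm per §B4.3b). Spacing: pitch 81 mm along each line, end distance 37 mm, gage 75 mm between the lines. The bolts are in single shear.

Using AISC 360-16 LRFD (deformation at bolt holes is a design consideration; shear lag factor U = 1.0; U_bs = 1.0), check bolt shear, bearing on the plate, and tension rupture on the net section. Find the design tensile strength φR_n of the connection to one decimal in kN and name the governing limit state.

1058.4 kN (net-section rupture governs)

Bolt shear: A_b = π(24)²/4 = 452.39 mm². φR_n = 0.75 × 469 × 452.39 × 10 × 1 = 1591.3 kN.
Bearing (16 mm plate, F_u = 450 MPa): end bolts L_c = 37 − 27/2 = 23.5, R_n = min(1.2×23.5×16×450, 2.4×24×16×450) = 203.04 kN/bolt; interior L_c = 81 − 27 = 54, R_n = 414.72 kN/bolt. φR_n = 0.75 × (2×203.04 + 8×414.72) = 2792.9 kN.
Tension rupture (net): A_n = (254 − 2×29)×16 = 3136 mm² (U = 1.0, A_e = A_n). φR_n = 0.75 × 450 × 3136 = 1058.4 kN.
Governing: min(1591.3, 2792.9, 1058.4) = 1058.4 kN → net-section rupture.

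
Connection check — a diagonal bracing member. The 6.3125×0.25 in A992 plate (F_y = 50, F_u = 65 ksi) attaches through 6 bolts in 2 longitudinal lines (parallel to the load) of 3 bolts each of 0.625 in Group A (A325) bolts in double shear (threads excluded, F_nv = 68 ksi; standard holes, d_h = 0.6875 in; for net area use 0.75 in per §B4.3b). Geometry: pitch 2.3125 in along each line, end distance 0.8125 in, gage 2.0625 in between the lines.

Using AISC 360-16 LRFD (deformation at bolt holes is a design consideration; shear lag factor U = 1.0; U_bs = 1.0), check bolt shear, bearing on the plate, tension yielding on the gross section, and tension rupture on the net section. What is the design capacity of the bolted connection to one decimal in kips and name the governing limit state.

Bolt shear: A_b = π(0.625)²/4 = 0.3068 in². φR_n = 0.75 × 68 × 0.3068 × 6 × 2 = 187.8 kips.
Bearing (0.25 in plate, F_u = 65 ksi): end bolts L_c = 0.8125 − 0.6875/2 = 0.46875, R_n = min(1.2×0.46875×0.25×65, 2.4×0.625×0.25×65) = 9.1406 kips/bolt; interior L_c = 2.3125 − 0.6875 = 1.625, R_n = 24.375 kips/bolt. φR_n = 0.75 × (2×9.1406 + 4×24.375) = 86.8 kips.
Tension yield (gross): A_g = 6.3125×0.25 = 1.5781 in². φR_n = 0.90 × 50 × 1.5781 = 71.0 kips.
Tension rupture (net): A_n = (6.3125 − 2×0.75)×0.25 = 1.2031 in² (U = 1.0, A_e = A_n). φR_n = 0.75 × 65 × 1.2031 = 58.7 kips.
Governing: min(187.8, 86.8, 71.0, 58.7) = 58.7 kips → net-section rupture.

58.7 kips (net-section rupture governs)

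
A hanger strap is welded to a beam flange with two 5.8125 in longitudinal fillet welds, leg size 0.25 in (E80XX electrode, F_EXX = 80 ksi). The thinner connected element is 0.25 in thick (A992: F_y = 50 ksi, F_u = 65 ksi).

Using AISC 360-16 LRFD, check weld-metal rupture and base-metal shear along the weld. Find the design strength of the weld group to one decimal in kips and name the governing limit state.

74.0 kips (weld metal governs)

Weld metal: throat = 0.707×0.25 = 0.17675 in, L = 2×5.8125 = 11.625 in. φR_n = 0.75 × 0.6 × 80 × 0.17675 × 11.625 = 74.0 kips.
Base metal shear (0.25 in plate): yield φR_n = 1.0×0.6×50×0.25×11.625 = 87.2 kips; rupture φR_n = 0.75×0.6×65×0.25×11.625 = 85.0 kips; take 85.0 kips (rupture).
Governing: min(74.0, 85.0) = 74.0 kips → weld metal.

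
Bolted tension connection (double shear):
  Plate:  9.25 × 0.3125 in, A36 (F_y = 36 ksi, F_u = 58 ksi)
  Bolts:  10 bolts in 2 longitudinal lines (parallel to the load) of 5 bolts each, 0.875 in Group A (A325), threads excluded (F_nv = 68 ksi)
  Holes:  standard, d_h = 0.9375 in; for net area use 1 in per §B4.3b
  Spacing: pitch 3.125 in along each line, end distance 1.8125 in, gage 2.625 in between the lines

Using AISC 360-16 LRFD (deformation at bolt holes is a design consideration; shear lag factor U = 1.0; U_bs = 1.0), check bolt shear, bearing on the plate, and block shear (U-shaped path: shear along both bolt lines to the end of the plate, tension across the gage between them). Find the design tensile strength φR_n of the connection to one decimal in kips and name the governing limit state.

Bolt shear: A_b = π(0.875)²/4 = 0.60132 in². φR_n = 0.75 × 68 × 0.60132 × 10 × 2 = 613.3 kips.
Bearing (0.3125 in plate, F_u = 58 ksi): end bolts L_c = 1.8125 − 0.9375/2 = 1.34375, R_n = min(1.2×1.34375×0.3125×58, 2.4×0.875×0.3125×58) = 29.227 kips/bolt; interior L_c = 3.125 − 0.9375 = 2.1875, R_n = 38.063 kips/bolt. φR_n = 0.75 × (2×29.227 + 8×38.063) = 272.2 kips.
Block shear: shear path 2×[1.8125+4×3.125] = 2×14.3125 in, A_gv = 8.9453, A_nv = 2×(14.3125 − 4.5×1)×0.3125 = 6.1328 in²; tension across gage: (2.625 − 1×1)×0.3125 = 0.50781 in². R_n = min(0.6×58×6.1328, 0.6×36×8.9453) + 1.0×58×0.50781 = min(213.42, 193.22) + 29.453 = 222.67 kips. φR_n = 0.75 × 222.67 = 167.0 kips.
Governing: min(613.3, 272.2, 167.0) = 167.0 kips → block shear.

167.0 kips (block shear governs)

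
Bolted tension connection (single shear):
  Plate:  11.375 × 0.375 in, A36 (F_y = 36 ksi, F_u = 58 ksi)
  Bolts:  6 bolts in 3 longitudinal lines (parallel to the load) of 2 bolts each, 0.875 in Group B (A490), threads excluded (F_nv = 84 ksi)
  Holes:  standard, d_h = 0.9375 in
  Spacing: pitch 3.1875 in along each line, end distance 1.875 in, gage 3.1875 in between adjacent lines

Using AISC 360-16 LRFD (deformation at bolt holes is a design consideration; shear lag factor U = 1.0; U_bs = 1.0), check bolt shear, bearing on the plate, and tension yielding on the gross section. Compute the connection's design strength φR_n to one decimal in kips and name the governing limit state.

138.2 kips (gross-section yield governs)

Bolt shear: A_b = π(0.875)²/4 = 0.60132 in². φR_n = 0.75 × 84 × 0.60132 × 6 × 1 = 227.3 kips.
Bearing (0.375 in plate, F_u = 58 ksi): end bolts L_c = 1.875 − 0.9375/2 = 1.40625, R_n = min(1.2×1.40625×0.375×58, 2.4×0.875×0.375×58) = 36.703 kips/bolt; interior L_c = 3.1875 − 0.9375 = 2.25, R_n = 45.675 kips/bolt. φR_n = 0.75 × (3×36.703 + 3×45.675) = 185.4 kips.
Tension yield (gross): A_g = 11.375×0.375 = 4.2656 in². φR_n = 0.90 × 36 × 4.2656 = 138.2 kips.
Governing: min(227.3, 185.4, 138.2) = 138.2 kips → gross-section yield.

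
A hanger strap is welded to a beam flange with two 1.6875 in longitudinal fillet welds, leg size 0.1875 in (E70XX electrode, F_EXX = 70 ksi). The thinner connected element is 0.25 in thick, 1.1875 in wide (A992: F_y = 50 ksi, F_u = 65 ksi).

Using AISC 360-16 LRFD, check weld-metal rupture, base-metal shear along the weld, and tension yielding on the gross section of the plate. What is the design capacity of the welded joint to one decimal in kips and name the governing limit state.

13.4 kips (gross-section yield governs)

Weld metal: throat = 0.707×0.1875 = 0.13256 in, L = 2×1.6875 = 3.375 in. φR_n = 0.75 × 0.6 × 70 × 0.13256 × 3.375 = 14.1 kips.
Base metal shear (0.25 in plate): yield φR_n = 1.0×0.6×50×0.25×3.375 = 25.3 kips; rupture φR_n = 0.75×0.6×65×0.25×3.375 = 24.7 kips; take 24.7 kips (rupture).
Tension yield (gross): A_g = 1.1875×0.25 = 0.29688 in². φR_n = 0.90 × 50 × 0.29688 = 13.4 kips.
Governing: min(14.1, 24.7, 13.4) = 13.4 kips → gross-section yield.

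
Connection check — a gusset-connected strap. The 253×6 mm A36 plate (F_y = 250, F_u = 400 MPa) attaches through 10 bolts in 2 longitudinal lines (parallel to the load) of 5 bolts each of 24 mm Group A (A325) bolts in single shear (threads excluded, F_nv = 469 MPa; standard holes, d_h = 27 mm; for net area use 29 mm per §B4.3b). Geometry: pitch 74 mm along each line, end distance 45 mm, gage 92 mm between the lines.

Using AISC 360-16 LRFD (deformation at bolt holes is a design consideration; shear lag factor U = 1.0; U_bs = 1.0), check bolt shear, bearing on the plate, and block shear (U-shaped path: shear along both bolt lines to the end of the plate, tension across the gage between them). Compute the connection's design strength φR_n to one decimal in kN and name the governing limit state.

568.1 kN (block shear governs)

Bolt shear: A_b = π(24)²/4 = 452.39 mm². φR_n = 0.75 × 469 × 452.39 × 10 × 1 = 1591.3 kN.
Bearing (6 mm plate, F_u = 400 MPa): end bolts L_c = 45 − 27/2 = 31.5, R_n = min(1.2×31.5×6×400, 2.4×24×6×400) = 90.72 kN/bolt; interior L_c = 74 − 27 = 47, R_n = 135.36 kN/bolt. φR_n = 0.75 × (2×90.72 + 8×135.36) = 948.2 kN.
Block shear: shear path 2×[45+4×74] = 2×341 mm, A_gv = 4092, A_nv = 2×(341 − 4.5×29)×6 = 2526 mm²; tension across gage: (92 − 1×29)×6 = 378 mm². R_n = min(0.6×400×2526, 0.6×250×4092) + 1.0×400×378 = min(606.24, 613.8) + 151.2 = 757.44 kN. φR_n = 0.75 × 757.44 = 568.1 kN.
Governing: min(1591.3, 948.2, 568.1) = 568.1 kN → block shear.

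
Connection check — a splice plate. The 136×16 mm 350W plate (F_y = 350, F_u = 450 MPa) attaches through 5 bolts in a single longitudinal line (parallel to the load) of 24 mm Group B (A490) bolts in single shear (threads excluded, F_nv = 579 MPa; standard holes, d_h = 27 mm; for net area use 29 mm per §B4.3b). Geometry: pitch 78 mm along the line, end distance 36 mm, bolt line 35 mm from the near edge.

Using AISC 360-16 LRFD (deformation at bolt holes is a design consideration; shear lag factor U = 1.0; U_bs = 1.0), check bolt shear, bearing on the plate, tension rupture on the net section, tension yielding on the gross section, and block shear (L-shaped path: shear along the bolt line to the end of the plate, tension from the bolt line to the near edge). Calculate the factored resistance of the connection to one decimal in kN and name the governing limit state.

577.8 kN (net-section rupture governs)

Bolt shear: A_b = π(24)²/4 = 452.39 mm². φR_n = 0.75 × 579 × 452.39 × 5 × 1 = 982.3 kN.
Bearing (16 mm plate, F_u = 450 MPa): end bolts L_c = 36 − 27/2 = 22.5, R_n = min(1.2×22.5×16×450, 2.4×24×16×450) = 194.4 kN/bolt; interior L_c = 78 − 27 = 51, R_n = 414.72 kN/bolt. φR_n = 0.75 × (1×194.4 + 4×414.72) = 1390.0 kN.
Tension rupture (net): A_n = (136 − 1×29)×16 = 1712 mm² (U = 1.0, A_e = A_n). φR_n = 0.75 × 450 × 1712 = 577.8 kN.
Tension yield (gross): A_g = 136×16 = 2176 mm². φR_n = 0.90 × 350 × 2176 = 685.4 kN.
Block shear: shear path 1×[36+4×78] = 1×348 mm, A_gv = 5568, A_nv = 1×(348 − 4.5×29)×16 = 3480 mm²; tension to near edge: (35 − 0.5×29)×16 = 328 mm². R_n = min(0.6×450×3480, 0.6×350×5568) + 1.0×450×328 = min(939.6, 1169.3) + 147.6 = 1087.2 kN. φR_n = 0.75 × 1087.2 = 815.4 kN.
Governing: min(982.3, 1390.0, 577.8, 685.4, 815.4) = 577.8 kN → net-section rupture.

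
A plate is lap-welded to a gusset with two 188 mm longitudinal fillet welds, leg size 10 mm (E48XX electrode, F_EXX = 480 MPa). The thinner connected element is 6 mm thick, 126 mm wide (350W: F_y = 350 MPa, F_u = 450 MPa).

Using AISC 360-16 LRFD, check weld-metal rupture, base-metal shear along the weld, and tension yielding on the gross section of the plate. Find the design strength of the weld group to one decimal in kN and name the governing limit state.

238.1 kN (gross-section yield governs)

Weld metal: throat = 0.707×10 = 7.07 mm, L = 2×188 = 376 mm. φR_n = 0.75 × 0.6 × 480 × 7.07 × 376 = 574.2 kN.
Base metal shear (6 mm plate): yield φR_n = 1.0×0.6×350×6×376 = 473.8 kN; rupture φR_n = 0.75×0.6×450×6×376 = 456.8 kN; take 456.8 kN (rupture).
Tension yield (gross): A_g = 126×6 = 756 mm². φR_n = 0.90 × 350 × 756 = 238.1 kN.
Governing: min(574.2, 456.8, 238.1) = 238.1 kN → gross-section yield.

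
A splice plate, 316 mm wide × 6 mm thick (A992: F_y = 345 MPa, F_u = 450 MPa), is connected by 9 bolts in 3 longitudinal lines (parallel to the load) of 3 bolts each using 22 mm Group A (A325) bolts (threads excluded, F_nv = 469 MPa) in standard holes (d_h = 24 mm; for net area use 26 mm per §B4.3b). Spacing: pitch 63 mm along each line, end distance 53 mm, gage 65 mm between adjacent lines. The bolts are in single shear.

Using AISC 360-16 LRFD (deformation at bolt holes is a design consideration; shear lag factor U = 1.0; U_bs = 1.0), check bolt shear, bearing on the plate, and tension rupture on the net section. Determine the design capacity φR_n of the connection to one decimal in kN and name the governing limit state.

Bolt shear: A_b = π(22)²/4 = 380.13 mm². φR_n = 0.75 × 469 × 380.13 × 9 × 1 = 1203.4 kN.
Bearing (6 mm plate, F_u = 450 MPa): end bolts L_c = 53 − 24/2 = 41, R_n = min(1.2×41×6×450, 2.4×22×6×450) = 132.84 kN/bolt; interior L_c = 63 − 24 = 39, R_n = 126.36 kN/bolt. φR_n = 0.75 × (3×132.84 + 6×126.36) = 867.5 kN.
Tension rupture (net): A_n = (316 − 3×26)×6 = 1428 mm² (U = 1.0, A_e = A_n). φR_n = 0.75 × 450 × 1428 = 482.0 kN.
Governing: min(1203.4, 867.5, 482.0) = 482.0 kN → net-section rupture.

482.0 kN (net-section rupture governs)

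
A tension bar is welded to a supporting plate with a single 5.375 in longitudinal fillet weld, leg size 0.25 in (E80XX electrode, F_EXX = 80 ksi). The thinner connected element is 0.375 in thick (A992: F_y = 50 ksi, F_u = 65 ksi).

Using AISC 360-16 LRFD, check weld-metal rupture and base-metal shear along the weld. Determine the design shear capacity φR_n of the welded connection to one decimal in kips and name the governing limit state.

34.2 kips (weld metal governs)

Weld metal: throat = 0.707×0.25 = 0.17675 in, L = 5.375 in. φR_n = 0.75 × 0.6 × 80 × 0.17675 × 5.375 = 34.2 kips.
Base metal shear (0.375 in plate): yield φR_n = 1.0×0.6×50×0.375×5.375 = 60.5 kips; rupture φR_n = 0.75×0.6×65×0.375×5.375 = 59.0 kips; take 59.0 kips (rupture).
Governing: min(34.2, 59.0) = 34.2 kips → weld metal.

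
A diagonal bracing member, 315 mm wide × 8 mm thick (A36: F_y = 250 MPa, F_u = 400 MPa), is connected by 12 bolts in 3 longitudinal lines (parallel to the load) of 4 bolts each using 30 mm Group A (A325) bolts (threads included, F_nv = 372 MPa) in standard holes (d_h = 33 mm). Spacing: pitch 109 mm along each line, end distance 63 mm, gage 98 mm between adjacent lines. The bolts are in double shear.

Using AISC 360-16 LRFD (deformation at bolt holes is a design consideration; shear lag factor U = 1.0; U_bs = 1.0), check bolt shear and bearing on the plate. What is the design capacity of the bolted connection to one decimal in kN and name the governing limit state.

1957.0 kN (bearing governs)

Bolt shear: A_b = π(30)²/4 = 706.86 mm². φR_n = 0.75 × 372 × 706.86 × 12 × 2 = 4733.1 kN.
Bearing (8 mm plate, F_u = 400 MPa): end bolts L_c = 63 − 33/2 = 46.5, R_n = min(1.2×46.5×8×400, 2.4×30×8×400) = 178.56 kN/bolt; interior L_c = 109 − 33 = 76, R_n = 230.4 kN/bolt. φR_n = 0.75 × (3×178.56 + 9×230.4) = 1957.0 kN.
Governing: min(4733.1, 1957.0) = 1957.0 kN → bearing.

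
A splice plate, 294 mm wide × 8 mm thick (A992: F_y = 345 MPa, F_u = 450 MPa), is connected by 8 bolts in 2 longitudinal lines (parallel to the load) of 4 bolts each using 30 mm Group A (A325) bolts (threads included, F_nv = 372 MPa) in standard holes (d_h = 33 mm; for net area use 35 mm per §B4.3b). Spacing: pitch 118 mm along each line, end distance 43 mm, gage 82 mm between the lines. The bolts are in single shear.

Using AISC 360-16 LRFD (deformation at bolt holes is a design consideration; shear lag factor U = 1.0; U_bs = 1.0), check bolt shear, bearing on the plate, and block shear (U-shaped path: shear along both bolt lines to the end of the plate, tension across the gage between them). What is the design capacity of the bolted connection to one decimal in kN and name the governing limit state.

Bolt shear: A_b = π(30)²/4 = 706.86 mm². φR_n = 0.75 × 372 × 706.86 × 8 × 1 = 1577.7 kN.
Bearing (8 mm plate, F_u = 450 MPa): end bolts L_c = 43 − 33/2 = 26.5, R_n = min(1.2×26.5×8×450, 2.4×30×8×450) = 114.48 kN/bolt; interior L_c = 118 − 33 = 85, R_n = 259.2 kN/bolt. φR_n = 0.75 × (2×114.48 + 6×259.2) = 1338.1 kN.
Block shear: shear path 2×[43+3×118] = 2×397 mm, A_gv = 6352, A_nv = 2×(397 − 3.5×35)×8 = 4392 mm²; tension across gage: (82 − 1×35)×8 = 376 mm². R_n = min(0.6×450×4392, 0.6×345×6352) + 1.0×450×376 = min(1185.8, 1314.9) + 169.2 = 1355 kN. φR_n = 0.75 × 1355 = 1016.3 kN.
Governing: min(1577.7, 1338.1, 1016.3) = 1016.3 kN → block shear.

1016.3 kN (block shear governs)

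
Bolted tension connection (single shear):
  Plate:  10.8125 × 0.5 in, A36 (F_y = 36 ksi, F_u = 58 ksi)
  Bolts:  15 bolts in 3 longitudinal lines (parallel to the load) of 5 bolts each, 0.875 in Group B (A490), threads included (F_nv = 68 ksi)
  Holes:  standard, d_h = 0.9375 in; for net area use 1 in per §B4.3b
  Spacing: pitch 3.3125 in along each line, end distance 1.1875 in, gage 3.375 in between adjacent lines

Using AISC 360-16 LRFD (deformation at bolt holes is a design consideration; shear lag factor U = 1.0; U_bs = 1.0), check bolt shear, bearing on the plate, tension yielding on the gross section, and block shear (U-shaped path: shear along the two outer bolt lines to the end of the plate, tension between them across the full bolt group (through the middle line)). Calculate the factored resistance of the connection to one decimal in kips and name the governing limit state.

Bolt shear: A_b = π(0.875)²/4 = 0.60132 in². φR_n = 0.75 × 68 × 0.60132 × 15 × 1 = 460.0 kips.
Bearing (0.5 in plate, F_u = 58 ksi): end bolts L_c = 1.1875 − 0.9375/2 = 0.71875, R_n = min(1.2×0.71875×0.5×58, 2.4×0.875×0.5×58) = 25.013 kips/bolt; interior L_c = 3.3125 − 0.9375 = 2.375, R_n = 60.9 kips/bolt. φR_n = 0.75 × (3×25.013 + 12×60.9) = 604.4 kips.
Tension yield (gross): A_g = 10.8125×0.5 = 5.4063 in². φR_n = 0.90 × 36 × 5.4063 = 175.2 kips.
Block shear: shear path 2×[1.1875+4×3.3125] = 2×14.4375 in, A_gv = 14.438, A_nv = 2×(14.4375 − 4.5×1)×0.5 = 9.9375 in²; tension across gage: (6.75 − 2×1)×0.5 = 2.375 in². R_n = min(0.6×58×9.9375, 0.6×36×14.438) + 1.0×58×2.375 = min(345.83, 311.86) + 137.75 = 449.61 kips. φR_n = 0.75 × 449.61 = 337.2 kips.
Governing: min(460.0, 604.4, 175.2, 337.2) = 175.2 kips → gross-section yield.

175.2 kips (gross-section yield governs)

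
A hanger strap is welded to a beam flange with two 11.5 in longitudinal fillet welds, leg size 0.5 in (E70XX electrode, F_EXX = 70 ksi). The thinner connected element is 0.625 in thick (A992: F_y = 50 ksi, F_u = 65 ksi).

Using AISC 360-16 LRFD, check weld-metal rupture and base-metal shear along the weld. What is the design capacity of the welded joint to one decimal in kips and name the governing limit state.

Weld metal: throat = 0.707×0.5 = 0.3535 in, L = 2×11.5 = 23 in. φR_n = 0.75 × 0.6 × 70 × 0.3535 × 23 = 256.1 kips.
Base metal shear (0.625 in plate): yield φR_n = 1.0×0.6×50×0.625×23 = 431.3 kips; rupture φR_n = 0.75×0.6×65×0.625×23 = 420.5 kips; take 420.5 kips (rupture).
Governing: min(256.1, 420.5) = 256.1 kips → weld metal.

256.1 kips (weld metal governs)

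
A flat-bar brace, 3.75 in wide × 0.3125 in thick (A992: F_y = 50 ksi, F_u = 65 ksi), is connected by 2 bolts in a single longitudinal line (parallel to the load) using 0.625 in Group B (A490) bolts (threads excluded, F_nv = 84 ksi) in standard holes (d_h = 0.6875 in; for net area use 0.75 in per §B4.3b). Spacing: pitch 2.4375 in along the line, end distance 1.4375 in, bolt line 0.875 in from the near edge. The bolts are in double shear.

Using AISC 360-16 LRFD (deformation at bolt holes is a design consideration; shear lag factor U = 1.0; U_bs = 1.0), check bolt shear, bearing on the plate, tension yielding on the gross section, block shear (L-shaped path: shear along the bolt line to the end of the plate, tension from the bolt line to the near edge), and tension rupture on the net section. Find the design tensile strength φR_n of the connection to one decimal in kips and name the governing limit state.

32.8 kips (block shear governs)

Bolt shear: A_b = π(0.625)²/4 = 0.3068 in². φR_n = 0.75 × 84 × 0.3068 × 2 × 2 = 77.3 kips.
Bearing (0.3125 in plate, F_u = 65 ksi): end bolts L_c = 1.4375 − 0.6875/2 = 1.09375, R_n = min(1.2×1.09375×0.3125×65, 2.4×0.625×0.3125×65) = 26.66 kips/bolt; interior L_c = 2.4375 − 0.6875 = 1.75, R_n = 30.469 kips/bolt. φR_n = 0.75 × (1×26.66 + 1×30.469) = 42.8 kips.
Tension yield (gross): A_g = 3.75×0.3125 = 1.1719 in². φR_n = 0.90 × 50 × 1.1719 = 52.7 kips.
Block shear: shear path 1×[1.4375+1×2.4375] = 1×3.875 in, A_gv = 1.2109, A_nv = 1×(3.875 − 1.5×0.75)×0.3125 = 0.85938 in²; tension to near edge: (0.875 − 0.5×0.75)×0.3125 = 0.15625 in². R_n = min(0.6×65×0.85938, 0.6×50×1.2109) + 1.0×65×0.15625 = min(33.516, 36.327) + 10.156 = 43.672 kips. φR_n = 0.75 × 43.672 = 32.8 kips.
Tension rupture (net): A_n = (3.75 − 1×0.75)×0.3125 = 0.9375 in² (U = 1.0, A_e = A_n). φR_n = 0.75 × 65 × 0.9375 = 45.7 kips.
Governing: min(77.3, 42.8, 52.7, 32.8, 45.7) = 32.8 kips → block shear.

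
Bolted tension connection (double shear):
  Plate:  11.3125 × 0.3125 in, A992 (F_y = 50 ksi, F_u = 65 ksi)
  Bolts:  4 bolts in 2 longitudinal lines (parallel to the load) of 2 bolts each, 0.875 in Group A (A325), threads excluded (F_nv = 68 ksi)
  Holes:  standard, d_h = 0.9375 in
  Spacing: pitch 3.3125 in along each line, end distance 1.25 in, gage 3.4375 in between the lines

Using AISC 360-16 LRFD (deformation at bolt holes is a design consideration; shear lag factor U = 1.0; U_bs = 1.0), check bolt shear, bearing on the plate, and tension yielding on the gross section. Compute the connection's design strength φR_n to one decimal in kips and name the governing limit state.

Bolt shear: A_b = π(0.875)²/4 = 0.60132 in². φR_n = 0.75 × 68 × 0.60132 × 4 × 2 = 245.3 kips.
Bearing (0.3125 in plate, F_u = 65 ksi): end bolts L_c = 1.25 − 0.9375/2 = 0.78125, R_n = min(1.2×0.78125×0.3125×65, 2.4×0.875×0.3125×65) = 19.043 kips/bolt; interior L_c = 3.3125 − 0.9375 = 2.375, R_n = 42.656 kips/bolt. φR_n = 0.75 × (2×19.043 + 2×42.656) = 92.5 kips.
Tension yield (gross): A_g = 11.3125×0.3125 = 3.5352 in². φR_n = 0.90 × 50 × 3.5352 = 159.1 kips.
Governing: min(245.3, 92.5, 159.1) = 92.5 kips → bearing.

92.5 kips (bearing governs)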